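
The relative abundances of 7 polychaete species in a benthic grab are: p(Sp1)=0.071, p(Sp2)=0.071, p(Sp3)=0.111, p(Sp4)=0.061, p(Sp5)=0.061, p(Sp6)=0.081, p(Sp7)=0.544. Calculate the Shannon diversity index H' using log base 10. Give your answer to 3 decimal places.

Each pᵢ log₁₀ pᵢ term (working shown to 5 dp, full precision carried): 0.071×(-1.14874)=-0.08156, 0.071×(-1.14874)=-0.08156, 0.111×(-0.95468)=-0.10597, 0.061×(-1.21467)=-0.07409, 0.061×(-1.21467)=-0.07409, 0.081×(-1.09151)=-0.08841, 0.544×(-0.26440)=-0.14383.
Sum = -0.64953, so H' = 0.650.

0.650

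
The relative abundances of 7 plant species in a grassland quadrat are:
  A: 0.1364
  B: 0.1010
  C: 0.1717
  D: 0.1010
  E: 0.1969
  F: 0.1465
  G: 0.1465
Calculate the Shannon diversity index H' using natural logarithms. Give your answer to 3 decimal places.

Each pᵢ ln pᵢ term (working shown to 5 dp, full precision carried): 0.1364×(-1.99216)=-0.27173, 0.101×(-2.29263)=-0.23156, 0.1717×(-1.76201)=-0.30254, 0.101×(-2.29263)=-0.23156, 0.1969×(-1.62506)=-0.31997, 0.1465×(-1.92073)=-0.28139, 0.1465×(-1.92073)=-0.28139.
Sum = -1.92013, so H' = 1.920.

1.920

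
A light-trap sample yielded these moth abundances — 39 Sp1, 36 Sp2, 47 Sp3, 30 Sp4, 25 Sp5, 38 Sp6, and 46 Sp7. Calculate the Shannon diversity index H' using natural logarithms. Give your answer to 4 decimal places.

Total N = 39+36+47+30+25+38+46 = 261, so the proportions are 0.149425, 0.137931, 0.180077, 0.114943, 0.095785, 0.145594, 0.176245 (working shown to 6 dp, full precision carried).
Each pᵢ ln pᵢ term: 0.149425×(-1.900959)=-0.284051, 0.137931×(-1.981001)=-0.273242, 0.180077×(-1.714373)=-0.308718, 0.114943×(-2.163323)=-0.248658, 0.095785×(-2.345645)=-0.224679, 0.145594×(-1.926934)=-0.280550, 0.176245×(-1.735879)=-0.305940.
Sum = -1.925838, so H' = 1.9258.

1.9258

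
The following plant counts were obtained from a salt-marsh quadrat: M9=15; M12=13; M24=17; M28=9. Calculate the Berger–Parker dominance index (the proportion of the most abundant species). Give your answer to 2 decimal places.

Total N = 15+13+17+9 = 54, so the proportions are 0.2778, 0.2407, 0.3148, 0.1667 (working shown to 4 dp, full precision carried).
The largest proportion is 0.3148, i.e. d = 0.31 to 2 decimal places.

0.31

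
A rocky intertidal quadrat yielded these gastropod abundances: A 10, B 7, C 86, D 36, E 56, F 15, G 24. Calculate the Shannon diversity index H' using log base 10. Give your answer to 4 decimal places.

Total N = 10+7+86+36+56+15+24 = 234, so the proportions are 0.042735, 0.029915, 0.367521, 0.153846, 0.239316, 0.064103, 0.102564 (working shown to 6 dp, full precision carried).
Each pᵢ log₁₀ pᵢ term: 0.042735×(-1.369216)=-0.058513, 0.029915×(-1.524118)=-0.045593, 0.367521×(-0.434717)=-0.159768, 0.153846×(-0.812913)=-0.125064, 0.239316×(-0.621028)=-0.148622, 0.064103×(-1.193125)=-0.076482, 0.102564×(-0.989005)=-0.101436.
Sum = -0.715479, so H' = 0.7155.

0.7155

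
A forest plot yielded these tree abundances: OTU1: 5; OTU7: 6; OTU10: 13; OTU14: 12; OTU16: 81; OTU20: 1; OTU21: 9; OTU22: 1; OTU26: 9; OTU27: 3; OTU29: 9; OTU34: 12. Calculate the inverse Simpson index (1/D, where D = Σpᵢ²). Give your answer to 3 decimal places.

Total N = 5+6+13+12+81+1+9+1+9+3+9+12 = 161, so the proportions are 0.0310559, 0.0372671, 0.0807453, 0.0745342, 0.5031056, 0.0062112, 0.0559006, 0.0062112, 0.0559006, 0.0186335, 0.0559006, 0.0745342 (working shown to 7 dp, full precision carried).
D = 0.0310559² + 0.0372671² + 0.0807453² + 0.0745342² + 0.5031056² + 0.0062112² + 0.0559006² + 0.0062112² + 0.0559006² + 0.0186335² + 0.0559006² + 0.0745342² = 0.0009645 + 0.0013888 + 0.0065198 + 0.0055553 + 0.2531152 + 0.0000386 + 0.0031249 + 0.0000386 + 0.0031249 + 0.0003472 + 0.0031249 + 0.0055553 = 0.2828980.
So 1/D = 3.53484, i.e. 3.535 to 3 decimal places.

3.535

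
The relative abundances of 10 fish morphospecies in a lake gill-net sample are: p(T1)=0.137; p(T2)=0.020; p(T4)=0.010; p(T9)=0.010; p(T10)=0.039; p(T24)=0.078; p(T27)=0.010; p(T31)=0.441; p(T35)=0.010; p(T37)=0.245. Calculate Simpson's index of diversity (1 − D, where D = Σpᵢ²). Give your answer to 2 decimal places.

0.72

D = 0.137² + 0.02² + 0.01² + 0.01² + 0.039² + 0.078² + 0.01² + 0.441² + 0.01² + 0.245² = 0.0188 + 0.0004 + 0.0001 + 0.0001 + 0.0015 + 0.0061 + 0.0001 + 0.1945 + 0.0001 + 0.0600 = 0.2817 (working shown to 4 dp, full precision carried).
So 1 − D = 0.7183, i.e. 0.72 to 2 decimal places.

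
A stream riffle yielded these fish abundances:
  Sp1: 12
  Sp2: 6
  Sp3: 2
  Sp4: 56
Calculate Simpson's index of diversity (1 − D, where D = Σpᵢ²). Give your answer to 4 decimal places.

0.4252

Total N = 12+6+2+56 = 76, so the proportions are 0.157895, 0.078947, 0.026316, 0.736842 (working shown to 6 dp, full precision carried).
D = 0.157895² + 0.078947² + 0.026316² + 0.736842² = 0.024931 + 0.006233 + 0.000693 + 0.542936 = 0.574792.
So 1 − D = 0.425208, i.e. 0.4252 to 4 decimal places.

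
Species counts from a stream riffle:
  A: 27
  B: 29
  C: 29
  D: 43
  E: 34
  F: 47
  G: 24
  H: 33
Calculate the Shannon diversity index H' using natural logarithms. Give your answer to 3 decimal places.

Total N = 27+29+29+43+34+47+24+33 = 266, so the proportions are 0.1015, 0.10902, 0.10902, 0.16165, 0.12782, 0.17669, 0.09023, 0.12406 (working shown to 5 dp, full precision carried).
Each pᵢ ln pᵢ term: 0.1015×(-2.28766)=-0.23221, 0.10902×(-2.21620)=-0.24162, 0.10902×(-2.21620)=-0.24162, 0.16165×(-1.82230)=-0.29458, 0.12782×(-2.05714)=-0.26294, 0.17669×(-1.73335)=-0.30627, 0.09023×(-2.40544)=-0.21703, 0.12406×(-2.08699)=-0.25891.
Sum = -2.05517, so H' = 2.055.

2.055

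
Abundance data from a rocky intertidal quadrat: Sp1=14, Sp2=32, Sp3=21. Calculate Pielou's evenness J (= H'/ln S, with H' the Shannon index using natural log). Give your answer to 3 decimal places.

Total N = 14+32+21 = 67, so the proportions are 0.20896, 0.47761, 0.31343 (working shown to 5 dp, full precision carried).
H' = −Σ pᵢ ln pᵢ = −((-0.32715) + (-0.35293) + (-0.36364)) = 1.04372.
With S = 3 species, ln S = 1.09861, so J = 1.04372/1.09861 = 0.95003, i.e. 0.950 to 3 decimal places.

0.950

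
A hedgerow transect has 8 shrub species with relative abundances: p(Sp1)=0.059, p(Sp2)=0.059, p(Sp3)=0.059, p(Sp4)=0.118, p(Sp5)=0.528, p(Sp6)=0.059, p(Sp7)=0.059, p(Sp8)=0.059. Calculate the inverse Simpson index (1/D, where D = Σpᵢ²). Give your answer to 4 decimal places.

D = 0.059² + 0.059² + 0.059² + 0.118² + 0.528² + 0.059² + 0.059² + 0.059² = 0.00348100 + 0.00348100 + 0.00348100 + 0.01392400 + 0.27878400 + 0.00348100 + 0.00348100 + 0.00348100 = 0.31359400 (working shown to 8 dp, full precision carried).
So 1/D = 3.188837, i.e. 3.1888 to 4 decimal places.

3.1888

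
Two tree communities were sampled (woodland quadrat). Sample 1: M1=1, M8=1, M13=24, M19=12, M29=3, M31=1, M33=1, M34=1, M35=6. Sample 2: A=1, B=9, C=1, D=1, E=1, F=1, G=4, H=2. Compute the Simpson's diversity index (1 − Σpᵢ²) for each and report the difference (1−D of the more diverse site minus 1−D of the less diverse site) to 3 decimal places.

Sample 1: N=50, proportions 0.02, 0.02, 0.48, 0.24, 0.06, 0.02, 0.02, 0.02, 0.12, giving 1−D = 0.69200 (working shown to 5 dp, full precision carried).
Sample 2: N=20, proportions 0.05, 0.45, 0.05, 0.05, 0.05, 0.05, 0.2, 0.1, giving 1−D = 0.73500.
Difference = |0.69200 − 0.73500| = 0.04300, i.e. 0.043 to 3 decimal places.

0.043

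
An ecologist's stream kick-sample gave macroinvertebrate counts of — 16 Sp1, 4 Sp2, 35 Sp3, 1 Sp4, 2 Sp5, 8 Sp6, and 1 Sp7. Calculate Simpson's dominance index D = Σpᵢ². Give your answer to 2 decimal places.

0.35

Total N = 16+4+35+1+2+8+1 = 67, so the proportions are 0.2388, 0.0597, 0.5224, 0.0149, 0.0299, 0.1194, 0.0149 (working shown to 4 dp, full precision carried).
D = 0.2388² + 0.0597² + 0.5224² + 0.0149² + 0.0299² + 0.1194² + 0.0149² = 0.0570 + 0.0036 + 0.2729 + 0.0002 + 0.0009 + 0.0143 + 0.0002 = 0.3491.
To 2 decimal places, D = 0.35.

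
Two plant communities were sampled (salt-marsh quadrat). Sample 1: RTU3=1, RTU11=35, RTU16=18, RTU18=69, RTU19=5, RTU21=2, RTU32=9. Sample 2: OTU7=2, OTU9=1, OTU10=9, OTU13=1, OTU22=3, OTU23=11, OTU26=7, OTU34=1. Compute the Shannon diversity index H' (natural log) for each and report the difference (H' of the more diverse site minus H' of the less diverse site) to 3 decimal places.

0.361

Sample 1: N=139, proportions 0.007194, 0.251799, 0.129496, 0.496403, 0.035971, 0.014388, 0.064748, giving H' = 1.352994 (working shown to 6 dp, full precision carried).
Sample 2: N=35, proportions 0.057143, 0.028571, 0.257143, 0.028571, 0.085714, 0.314286, 0.2, 0.028571, giving H' = 1.713766.
Difference = |1.352994 − 1.713766| = 0.360772, i.e. 0.361 to 3 decimal places.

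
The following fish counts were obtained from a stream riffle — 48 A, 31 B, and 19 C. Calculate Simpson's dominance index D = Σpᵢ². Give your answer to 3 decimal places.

0.378

Total N = 48+31+19 = 98, so the proportions are 0.4898, 0.31633, 0.19388 (working shown to 5 dp, full precision carried).
D = 0.4898² + 0.31633² + 0.19388² = 0.23990 + 0.10006 + 0.03759 = 0.37755.
To 3 decimal places, D = 0.378.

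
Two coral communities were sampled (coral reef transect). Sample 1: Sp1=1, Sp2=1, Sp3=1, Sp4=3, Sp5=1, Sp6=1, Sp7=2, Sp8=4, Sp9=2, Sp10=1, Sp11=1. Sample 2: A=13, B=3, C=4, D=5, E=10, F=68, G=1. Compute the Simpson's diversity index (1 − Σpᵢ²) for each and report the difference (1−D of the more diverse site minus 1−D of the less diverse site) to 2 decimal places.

0.33

Sample 1: N=18, proportions 0.0556, 0.0556, 0.0556, 0.1667, 0.0556, 0.0556, 0.1111, 0.2222, 0.1111, 0.0556, 0.0556, giving 1−D = 0.8765 (working shown to 4 dp, full precision carried).
Sample 2: N=104, proportions 0.125, 0.0288, 0.0385, 0.0481, 0.0962, 0.6538, 0.0096, giving 1−D = 0.5429.
Difference = |0.8765 − 0.5429| = 0.3336, i.e. 0.33 to 2 decimal places.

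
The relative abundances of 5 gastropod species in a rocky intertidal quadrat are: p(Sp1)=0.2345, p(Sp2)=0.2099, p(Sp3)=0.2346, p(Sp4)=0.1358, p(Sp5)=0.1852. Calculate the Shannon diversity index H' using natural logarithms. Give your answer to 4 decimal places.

Each pᵢ ln pᵢ term (working shown to 6 dp, full precision carried): 0.2345×(-1.450300)=-0.340095, 0.2099×(-1.561124)=-0.327680, 0.2346×(-1.449873)=-0.340140, 0.1358×(-1.996572)=-0.271134, 0.1852×(-1.686319)=-0.312306.
Sum = -1.591356, so H' = 1.5914.

1.5914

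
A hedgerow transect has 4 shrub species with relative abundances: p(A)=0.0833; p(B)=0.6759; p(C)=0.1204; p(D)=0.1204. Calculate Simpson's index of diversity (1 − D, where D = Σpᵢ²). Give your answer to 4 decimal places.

0.5072

D = 0.0833² + 0.6759² + 0.1204² + 0.1204² = 0.006939 + 0.456841 + 0.014496 + 0.014496 = 0.492772 (working shown to 6 dp, full precision carried).
So 1 − D = 0.507228, i.e. 0.5072 to 4 decimal places.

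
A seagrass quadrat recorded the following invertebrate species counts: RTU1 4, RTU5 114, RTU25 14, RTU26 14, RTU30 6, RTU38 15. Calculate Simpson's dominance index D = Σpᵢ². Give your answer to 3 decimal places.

0.490

Total N = 4+114+14+14+6+15 = 167, so the proportions are 0.02395, 0.68263, 0.08383, 0.08383, 0.03593, 0.08982 (working shown to 5 dp, full precision carried).
D = 0.02395² + 0.68263² + 0.08383² + 0.08383² + 0.03593² + 0.08982² = 0.00057 + 0.46599 + 0.00703 + 0.00703 + 0.00129 + 0.00807 = 0.48998.
To 3 decimal places, D = 0.490.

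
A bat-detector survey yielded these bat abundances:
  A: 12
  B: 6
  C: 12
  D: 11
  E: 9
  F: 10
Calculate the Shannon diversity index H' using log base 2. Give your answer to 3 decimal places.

2.551

Total N = 12+6+12+11+9+10 = 60, so the proportions are 0.2, 0.1, 0.2, 0.18333, 0.15, 0.16667 (working shown to 5 dp, full precision carried).
Each pᵢ log₂ pᵢ term: 0.2×(-2.32193)=-0.46439, 0.1×(-3.32193)=-0.33219, 0.2×(-2.32193)=-0.46439, 0.18333×(-2.44746)=-0.44870, 0.15×(-2.73697)=-0.41054, 0.16667×(-2.58496)=-0.43083.
Sum = -2.55104, so H' = 2.551.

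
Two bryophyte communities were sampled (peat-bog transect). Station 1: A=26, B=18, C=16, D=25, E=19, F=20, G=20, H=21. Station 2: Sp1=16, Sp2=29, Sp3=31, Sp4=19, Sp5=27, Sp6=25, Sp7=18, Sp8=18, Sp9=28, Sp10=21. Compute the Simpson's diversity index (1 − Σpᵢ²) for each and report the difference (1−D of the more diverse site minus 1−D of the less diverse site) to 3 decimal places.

Station 1: N=165, proportions 0.15757576, 0.10909091, 0.0969697, 0.15151515, 0.11515152, 0.12121212, 0.12121212, 0.12727273, giving 1−D = 0.87206612 (working shown to 8 dp, full precision carried).
Station 2: N=232, proportions 0.06896552, 0.125, 0.13362069, 0.08189655, 0.11637931, 0.10775862, 0.07758621, 0.07758621, 0.12068966, 0.09051724, giving 1−D = 0.89510256.
Difference = |0.87206612 − 0.89510256| = 0.02303644, i.e. 0.023 to 3 decimal places.

0.023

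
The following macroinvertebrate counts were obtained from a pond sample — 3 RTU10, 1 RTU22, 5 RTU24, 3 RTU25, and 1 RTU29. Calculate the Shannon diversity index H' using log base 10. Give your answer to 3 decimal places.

0.625

Total N = 3+1+5+3+1 = 13, so the proportions are 0.23077, 0.07692, 0.38462, 0.23077, 0.07692 (working shown to 5 dp, full precision carried).
Each pᵢ log₁₀ pᵢ term: 0.23077×(-0.63682)=-0.14696, 0.07692×(-1.11394)=-0.08569, 0.38462×(-0.41497)=-0.15961, 0.23077×(-0.63682)=-0.14696, 0.07692×(-1.11394)=-0.08569.
Sum = -0.62490, so H' = 0.625.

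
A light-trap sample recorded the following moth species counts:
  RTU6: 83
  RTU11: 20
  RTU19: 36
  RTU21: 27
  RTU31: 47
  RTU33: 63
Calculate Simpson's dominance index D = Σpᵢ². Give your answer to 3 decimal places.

Total N = 83+20+36+27+47+63 = 276, so the proportions are 0.30072, 0.07246, 0.13043, 0.09783, 0.17029, 0.22826 (working shown to 5 dp, full precision carried).
D = 0.30072² + 0.07246² + 0.13043² + 0.09783² + 0.17029² + 0.22826² = 0.09044 + 0.00525 + 0.01701 + 0.00957 + 0.02900 + 0.05210 = 0.20337.
To 3 decimal places, D = 0.203.

0.203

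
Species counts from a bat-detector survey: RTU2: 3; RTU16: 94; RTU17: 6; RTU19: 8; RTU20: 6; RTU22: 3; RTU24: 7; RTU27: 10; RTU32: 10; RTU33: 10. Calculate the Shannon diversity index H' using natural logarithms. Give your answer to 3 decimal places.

1.524

Total N = 3+94+6+8+6+3+7+10+10+10 = 157, so the proportions are 0.01911, 0.59873, 0.03822, 0.05096, 0.03822, 0.01911, 0.04459, 0.06369, 0.06369, 0.06369 (working shown to 5 dp, full precision carried).
Each pᵢ ln pᵢ term: 0.01911×(-3.95763)=-0.07562, 0.59873×(-0.51295)=-0.30712, 0.03822×(-3.26449)=-0.12476, 0.05096×(-2.97680)=-0.15168, 0.03822×(-3.26449)=-0.12476, 0.01911×(-3.95763)=-0.07562, 0.04459×(-3.11034)=-0.13868, 0.06369×(-2.75366)=-0.17539, 0.06369×(-2.75366)=-0.17539, 0.06369×(-2.75366)=-0.17539.
Sum = -1.52442, so H' = 1.524.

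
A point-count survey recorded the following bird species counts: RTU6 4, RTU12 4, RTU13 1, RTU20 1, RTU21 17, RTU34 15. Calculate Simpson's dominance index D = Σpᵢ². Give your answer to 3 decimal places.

Total N = 4+4+1+1+17+15 = 42, so the proportions are 0.09524, 0.09524, 0.02381, 0.02381, 0.40476, 0.35714 (working shown to 5 dp, full precision carried).
D = 0.09524² + 0.09524² + 0.02381² + 0.02381² + 0.40476² + 0.35714² = 0.00907 + 0.00907 + 0.00057 + 0.00057 + 0.16383 + 0.12755 = 0.31066.
To 3 decimal places, D = 0.311.

0.311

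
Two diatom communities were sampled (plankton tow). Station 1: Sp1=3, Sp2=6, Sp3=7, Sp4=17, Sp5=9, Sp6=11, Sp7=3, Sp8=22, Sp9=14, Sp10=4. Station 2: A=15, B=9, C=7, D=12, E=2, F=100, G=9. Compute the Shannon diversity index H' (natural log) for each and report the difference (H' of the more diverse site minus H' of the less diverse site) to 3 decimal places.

Station 1: N=96, proportions 0.03125, 0.0625, 0.07292, 0.17708, 0.09375, 0.11458, 0.03125, 0.22917, 0.14583, 0.04167, giving H' = 2.10836 (working shown to 5 dp, full precision carried).
Station 2: N=154, proportions 0.0974, 0.05844, 0.04545, 0.07792, 0.01299, 0.64935, 0.05844, giving H' = 1.23491.
Difference = |2.10836 − 1.23491| = 0.87345, i.e. 0.873 to 3 decimal places.

0.873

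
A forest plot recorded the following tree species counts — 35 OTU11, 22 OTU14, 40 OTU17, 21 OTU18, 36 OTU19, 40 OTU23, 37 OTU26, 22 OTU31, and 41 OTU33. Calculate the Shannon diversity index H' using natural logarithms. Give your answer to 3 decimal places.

Total N = 35+22+40+21+36+40+37+22+41 = 294, so the proportions are 0.11905, 0.07483, 0.13605, 0.07143, 0.12245, 0.13605, 0.12585, 0.07483, 0.13946 (working shown to 5 dp, full precision carried).
Each pᵢ ln pᵢ term: 0.11905×(-2.12823)=-0.25336, 0.07483×(-2.59254)=-0.19400, 0.13605×(-1.99470)=-0.27139, 0.07143×(-2.63906)=-0.18850, 0.12245×(-2.10006)=-0.25715, 0.13605×(-1.99470)=-0.27139, 0.12585×(-2.07266)=-0.26085, 0.07483×(-2.59254)=-0.19400, 0.13946×(-1.97001)=-0.27473.
Sum = -2.16536, so H' = 2.165.

2.165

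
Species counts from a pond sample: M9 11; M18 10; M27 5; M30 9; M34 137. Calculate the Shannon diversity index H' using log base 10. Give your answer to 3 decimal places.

0.339

Total N = 11+10+5+9+137 = 172, so the proportions are 0.06395, 0.05814, 0.02907, 0.05233, 0.79651 (working shown to 5 dp, full precision carried).
Each pᵢ log₁₀ pᵢ term: 0.06395×(-1.19414)=-0.07637, 0.05814×(-1.23553)=-0.07183, 0.02907×(-1.53656)=-0.04467, 0.05233×(-1.28129)=-0.06704, 0.79651×(-0.09881)=-0.07870.
Sum = -0.33862, so H' = 0.339.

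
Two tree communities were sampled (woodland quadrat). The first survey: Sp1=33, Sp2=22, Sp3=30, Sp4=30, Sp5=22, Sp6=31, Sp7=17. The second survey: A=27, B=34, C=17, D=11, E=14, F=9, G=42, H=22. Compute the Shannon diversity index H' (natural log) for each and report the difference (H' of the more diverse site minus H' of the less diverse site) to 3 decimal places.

The first survey: N=185, proportions 0.17837838, 0.11891892, 0.16216216, 0.16216216, 0.11891892, 0.16756757, 0.09189189, giving H' = 1.92262236 (working shown to 8 dp, full precision carried).
The second survey: N=176, proportions 0.15340909, 0.19318182, 0.09659091, 0.0625, 0.07954545, 0.05113636, 0.23863636, 0.125, giving H' = 1.95950553.
Difference = |1.92262236 − 1.95950553| = 0.03688317, i.e. 0.037 to 3 decimal places.

0.037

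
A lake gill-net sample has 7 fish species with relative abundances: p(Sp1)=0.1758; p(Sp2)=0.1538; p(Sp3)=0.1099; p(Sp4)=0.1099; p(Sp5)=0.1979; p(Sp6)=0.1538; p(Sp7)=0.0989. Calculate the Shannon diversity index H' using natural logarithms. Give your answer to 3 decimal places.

Each pᵢ ln pᵢ term (working shown to 5 dp, full precision carried): 0.1758×(-1.73841)=-0.30561, 0.1538×(-1.87210)=-0.28793, 0.1099×(-2.20818)=-0.24268, 0.1099×(-2.20818)=-0.24268, 0.1979×(-1.61999)=-0.32060, 0.1538×(-1.87210)=-0.28793, 0.0989×(-2.31365)=-0.22882.
Sum = -1.91625, so H' = 1.916.

1.916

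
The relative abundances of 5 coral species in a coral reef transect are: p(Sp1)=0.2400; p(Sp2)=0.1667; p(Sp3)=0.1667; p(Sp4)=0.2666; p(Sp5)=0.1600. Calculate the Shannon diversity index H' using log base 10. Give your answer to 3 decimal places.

0.689

Each pᵢ log₁₀ pᵢ term (working shown to 5 dp, full precision carried): 0.24×(-0.61979)=-0.14875, 0.1667×(-0.77806)=-0.12970, 0.1667×(-0.77806)=-0.12970, 0.2666×(-0.57414)=-0.15307, 0.16×(-0.79588)=-0.12734.
Sum = -0.68856, so H' = 0.689.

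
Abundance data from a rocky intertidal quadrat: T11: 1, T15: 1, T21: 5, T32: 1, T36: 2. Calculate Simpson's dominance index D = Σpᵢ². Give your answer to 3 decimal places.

0.320

Total N = 1+1+5+1+2 = 10, so the proportions are 0.1, 0.1, 0.5, 0.1, 0.2 (working shown to 5 dp, full precision carried).
D = 0.1² + 0.1² + 0.5² + 0.1² + 0.2² = 0.01000 + 0.01000 + 0.25000 + 0.01000 + 0.04000 = 0.32000.
To 3 decimal places, D = 0.320.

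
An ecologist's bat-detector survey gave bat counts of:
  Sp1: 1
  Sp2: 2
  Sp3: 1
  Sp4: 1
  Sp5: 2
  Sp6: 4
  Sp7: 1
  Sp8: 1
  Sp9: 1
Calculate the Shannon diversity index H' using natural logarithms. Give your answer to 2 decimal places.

Total N = 1+2+1+1+2+4+1+1+1 = 14, so the proportions are 0.0714, 0.1429, 0.0714, 0.0714, 0.1429, 0.2857, 0.0714, 0.0714, 0.0714 (working shown to 4 dp, full precision carried).
Each pᵢ ln pᵢ term: 0.0714×(-2.6391)=-0.1885, 0.1429×(-1.9459)=-0.2780, 0.0714×(-2.6391)=-0.1885, 0.0714×(-2.6391)=-0.1885, 0.1429×(-1.9459)=-0.2780, 0.2857×(-1.2528)=-0.3579, 0.0714×(-2.6391)=-0.1885, 0.0714×(-2.6391)=-0.1885, 0.0714×(-2.6391)=-0.1885.
Sum = -2.0449, so H' = 2.04.

2.04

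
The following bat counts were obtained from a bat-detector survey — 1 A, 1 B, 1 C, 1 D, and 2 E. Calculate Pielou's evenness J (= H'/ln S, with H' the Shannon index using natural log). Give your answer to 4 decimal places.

Total N = 1+1+1+1+2 = 6, so the proportions are 0.166667, 0.166667, 0.166667, 0.166667, 0.333333 (working shown to 6 dp, full precision carried).
H' = −Σ pᵢ ln pᵢ = −((-0.298627) + (-0.298627) + (-0.298627) + (-0.298627) + (-0.366204)) = 1.560710.
With S = 5 species, ln S = 1.609438, so J = 1.560710/1.609438 = 0.969724, i.e. 0.9697 to 4 decimal places.

0.9697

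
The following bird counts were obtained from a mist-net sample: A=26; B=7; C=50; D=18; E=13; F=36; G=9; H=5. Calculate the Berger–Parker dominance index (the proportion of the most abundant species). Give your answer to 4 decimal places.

Total N = 26+7+50+18+13+36+9+5 = 164, so the proportions are 0.158537, 0.042683, 0.304878, 0.109756, 0.079268, 0.219512, 0.054878, 0.030488 (working shown to 6 dp, full precision carried).
The largest proportion is 0.304878, i.e. d = 0.3049 to 4 decimal places.

0.3049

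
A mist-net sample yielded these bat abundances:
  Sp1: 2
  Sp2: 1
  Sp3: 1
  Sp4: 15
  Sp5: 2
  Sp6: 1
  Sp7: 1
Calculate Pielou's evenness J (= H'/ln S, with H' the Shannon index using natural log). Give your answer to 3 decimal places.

Total N = 2+1+1+15+2+1+1 = 23, so the proportions are 0.08696, 0.04348, 0.04348, 0.65217, 0.08696, 0.04348, 0.04348 (working shown to 5 dp, full precision carried).
H' = −Σ pᵢ ln pᵢ = −((-0.21238) + (-0.13633) + (-0.13633) + (-0.27877) + (-0.21238) + (-0.13633) + (-0.13633)) = 1.24883.
With S = 7 species, ln S = 1.94591, so J = 1.24883/1.94591 = 0.64177, i.e. 0.642 to 3 decimal places.

0.642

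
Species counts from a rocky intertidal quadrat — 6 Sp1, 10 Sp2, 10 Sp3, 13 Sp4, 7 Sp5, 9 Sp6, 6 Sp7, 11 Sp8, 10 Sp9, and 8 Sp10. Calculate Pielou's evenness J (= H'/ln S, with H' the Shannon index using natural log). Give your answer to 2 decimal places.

Total N = 6+10+10+13+7+9+6+11+10+8 = 90, so the proportions are 0.0667, 0.1111, 0.1111, 0.1444, 0.0778, 0.1, 0.0667, 0.1222, 0.1111, 0.0889 (working shown to 4 dp, full precision carried).
H' = −Σ pᵢ ln pᵢ = −((-0.1805) + (-0.2441) + (-0.2441) + (-0.2795) + (-0.1986) + (-0.2303) + (-0.1805) + (-0.2569) + (-0.2441) + (-0.2151)) = 2.2739.
With S = 10 species, ln S = 2.3026, so J = 2.2739/2.3026 = 0.9875, i.e. 0.99 to 2 decimal places.

0.99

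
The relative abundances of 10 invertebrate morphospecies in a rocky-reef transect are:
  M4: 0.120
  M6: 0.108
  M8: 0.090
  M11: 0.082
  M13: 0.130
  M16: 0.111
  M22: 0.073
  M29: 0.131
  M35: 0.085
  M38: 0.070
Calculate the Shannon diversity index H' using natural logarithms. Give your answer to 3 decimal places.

2.279

Each pᵢ ln pᵢ term (working shown to 5 dp, full precision carried): 0.12×(-2.12026)=-0.25443, 0.108×(-2.22562)=-0.24037, 0.09×(-2.40795)=-0.21672, 0.082×(-2.50104)=-0.20508, 0.13×(-2.04022)=-0.26523, 0.111×(-2.19823)=-0.24400, 0.073×(-2.61730)=-0.19106, 0.131×(-2.03256)=-0.26627, 0.085×(-2.46510)=-0.20953, 0.07×(-2.65926)=-0.18615.
Sum = -2.27884, so H' = 2.279.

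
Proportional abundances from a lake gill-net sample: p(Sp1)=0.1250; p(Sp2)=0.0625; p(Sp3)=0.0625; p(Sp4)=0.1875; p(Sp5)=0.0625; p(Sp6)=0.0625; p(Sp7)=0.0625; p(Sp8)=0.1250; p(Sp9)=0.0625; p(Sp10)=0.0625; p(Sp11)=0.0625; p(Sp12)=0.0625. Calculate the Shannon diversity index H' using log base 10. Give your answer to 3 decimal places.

Each pᵢ log₁₀ pᵢ term (working shown to 5 dp, full precision carried): 0.125×(-0.90309)=-0.11289, 0.0625×(-1.20412)=-0.07526, 0.0625×(-1.20412)=-0.07526, 0.1875×(-0.72700)=-0.13631, 0.0625×(-1.20412)=-0.07526, 0.0625×(-1.20412)=-0.07526, 0.0625×(-1.20412)=-0.07526, 0.125×(-0.90309)=-0.11289, 0.0625×(-1.20412)=-0.07526, 0.0625×(-1.20412)=-0.07526, 0.0625×(-1.20412)=-0.07526, 0.0625×(-1.20412)=-0.07526.
Sum = -1.03940, so H' = 1.039.

1.039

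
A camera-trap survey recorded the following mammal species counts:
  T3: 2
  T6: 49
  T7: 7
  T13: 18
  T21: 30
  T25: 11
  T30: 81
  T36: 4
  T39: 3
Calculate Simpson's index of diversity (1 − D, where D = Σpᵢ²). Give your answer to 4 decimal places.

0.7529

Total N = 2+49+7+18+30+11+81+4+3 = 205, so the proportions are 0.009756, 0.239024, 0.034146, 0.087805, 0.146341, 0.053659, 0.395122, 0.019512, 0.014634 (working shown to 6 dp, full precision carried).
D = 0.009756² + 0.239024² + 0.034146² + 0.087805² + 0.146341² + 0.053659² + 0.395122² + 0.019512² + 0.014634² = 0.000095 + 0.057133 + 0.001166 + 0.007710 + 0.021416 + 0.002879 + 0.156121 + 0.000381 + 0.000214 = 0.247115.
So 1 − D = 0.752885, i.e. 0.7529 to 4 decimal places.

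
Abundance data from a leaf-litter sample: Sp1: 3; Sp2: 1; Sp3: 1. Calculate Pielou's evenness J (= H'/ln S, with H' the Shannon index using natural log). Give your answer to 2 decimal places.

Total N = 3+1+1 = 5, so the proportions are 0.6, 0.2, 0.2 (working shown to 5 dp, full precision carried).
H' = −Σ pᵢ ln pᵢ = −((-0.30650) + (-0.32189) + (-0.32189)) = 0.95027.
With S = 3 species, ln S = 1.09861, so J = 0.95027/1.09861 = 0.86497, i.e. 0.86 to 2 decimal places.

0.86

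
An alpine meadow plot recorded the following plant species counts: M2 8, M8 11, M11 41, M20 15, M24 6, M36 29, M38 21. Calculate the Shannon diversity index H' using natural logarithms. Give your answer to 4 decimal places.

Total N = 8+11+41+15+6+29+21 = 131, so the proportions are 0.061069, 0.083969, 0.312977, 0.114504, 0.045802, 0.221374, 0.160305 (working shown to 6 dp, full precision carried).
Each pᵢ ln pᵢ term: 0.061069×(-2.795756)=-0.170733, 0.083969×(-2.477302)=-0.208018, 0.312977×(-1.161625)=-0.363562, 0.114504×(-2.167147)=-0.248147, 0.045802×(-3.083438)=-0.141226, 0.221374×(-1.507901)=-0.333810, 0.160305×(-1.830675)=-0.293467.
Sum = -1.758963, so H' = 1.7590.

1.7590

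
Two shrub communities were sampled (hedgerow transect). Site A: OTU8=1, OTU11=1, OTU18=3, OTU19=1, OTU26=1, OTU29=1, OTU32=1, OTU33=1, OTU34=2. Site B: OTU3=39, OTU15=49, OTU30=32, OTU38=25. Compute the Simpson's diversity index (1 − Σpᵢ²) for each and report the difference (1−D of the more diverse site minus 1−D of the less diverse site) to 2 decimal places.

Site A: N=12, proportions 0.0833, 0.0833, 0.25, 0.0833, 0.0833, 0.0833, 0.0833, 0.0833, 0.1667, giving 1−D = 0.8611 (working shown to 4 dp, full precision carried).
Site B: N=145, proportions 0.269, 0.3379, 0.2207, 0.1724, giving 1−D = 0.7350.
Difference = |0.8611 − 0.7350| = 0.1261, i.e. 0.13 to 2 decimal places.

0.13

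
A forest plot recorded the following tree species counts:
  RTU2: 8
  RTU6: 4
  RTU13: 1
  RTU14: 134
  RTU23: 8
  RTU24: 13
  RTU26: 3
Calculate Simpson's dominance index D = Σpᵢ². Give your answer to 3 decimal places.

0.625

Total N = 8+4+1+134+8+13+3 = 171, so the proportions are 0.04678, 0.02339, 0.00585, 0.78363, 0.04678, 0.07602, 0.01754 (working shown to 5 dp, full precision carried).
D = 0.04678² + 0.02339² + 0.00585² + 0.78363² + 0.04678² + 0.07602² + 0.01754² = 0.00219 + 0.00055 + 0.00003 + 0.61407 + 0.00219 + 0.00578 + 0.00031 = 0.62512.
To 3 decimal places, D = 0.625.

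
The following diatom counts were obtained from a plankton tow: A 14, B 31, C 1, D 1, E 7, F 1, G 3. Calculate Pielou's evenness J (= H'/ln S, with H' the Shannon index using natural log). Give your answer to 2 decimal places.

Total N = 14+31+1+1+7+1+3 = 58, so the proportions are 0.2414, 0.5345, 0.0172, 0.0172, 0.1207, 0.0172, 0.0517 (working shown to 4 dp, full precision carried).
H' = −Σ pᵢ ln pᵢ = −((-0.3431) + (-0.3348) + (-0.0700) + (-0.0700) + (-0.2552) + (-0.0700) + (-0.1532)) = 1.2963.
With S = 7 species, ln S = 1.9459, so J = 1.2963/1.9459 = 0.6662, i.e. 0.67 to 2 decimal places.

0.67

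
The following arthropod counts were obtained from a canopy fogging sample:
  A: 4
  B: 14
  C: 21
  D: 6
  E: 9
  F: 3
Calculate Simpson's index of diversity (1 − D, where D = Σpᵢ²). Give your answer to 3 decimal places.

0.760

Total N = 4+14+21+6+9+3 = 57, so the proportions are 0.07018, 0.24561, 0.36842, 0.10526, 0.15789, 0.05263 (working shown to 5 dp, full precision carried).
D = 0.07018² + 0.24561² + 0.36842² + 0.10526² + 0.15789² + 0.05263² = 0.00492 + 0.06033 + 0.13573 + 0.01108 + 0.02493 + 0.00277 = 0.23977.
So 1 − D = 0.76023, i.e. 0.760 to 3 decimal places.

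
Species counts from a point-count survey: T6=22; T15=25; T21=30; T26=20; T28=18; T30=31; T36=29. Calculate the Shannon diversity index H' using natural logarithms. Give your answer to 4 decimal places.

Total N = 22+25+30+20+18+31+29 = 175, so the proportions are 0.125714, 0.142857, 0.171429, 0.114286, 0.102857, 0.177143, 0.165714 (working shown to 6 dp, full precision carried).
Each pᵢ ln pᵢ term: 0.125714×(-2.073744)=-0.260699, 0.142857×(-1.945910)=-0.277987, 0.171429×(-1.763589)=-0.302329, 0.114286×(-2.169054)=-0.247892, 0.102857×(-2.274414)=-0.233940, 0.177143×(-1.730799)=-0.306599, 0.165714×(-1.797490)=-0.297870.
Sum = -1.927316, so H' = 1.9273.

1.9273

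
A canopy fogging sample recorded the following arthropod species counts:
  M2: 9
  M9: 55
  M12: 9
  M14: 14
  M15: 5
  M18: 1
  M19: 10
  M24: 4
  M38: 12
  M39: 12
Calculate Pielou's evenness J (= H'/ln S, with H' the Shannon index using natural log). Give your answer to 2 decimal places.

0.81

Total N = 9+55+9+14+5+1+10+4+12+12 = 131, so the proportions are 0.0687, 0.4198, 0.0687, 0.1069, 0.0382, 0.0076, 0.0763, 0.0305, 0.0916, 0.0916 (working shown to 4 dp, full precision carried).
H' = −Σ pᵢ ln pᵢ = −((-0.1840) + (-0.3644) + (-0.1840) + (-0.2390) + (-0.1246) + (-0.0372) + (-0.1964) + (-0.1065) + (-0.2190) + (-0.2190)) = 1.8740.
With S = 10 species, ln S = 2.3026, so J = 1.8740/2.3026 = 0.8139, i.e. 0.81 to 2 decimal places.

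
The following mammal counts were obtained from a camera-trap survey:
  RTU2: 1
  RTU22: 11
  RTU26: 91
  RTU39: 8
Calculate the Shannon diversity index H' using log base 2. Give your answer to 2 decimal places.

Total N = 1+11+91+8 = 111, so the proportions are 0.009, 0.0991, 0.8198, 0.0721 (working shown to 4 dp, full precision carried).
Each pᵢ log₂ pᵢ term: 0.009×(-6.7944)=-0.0612, 0.0991×(-3.3350)=-0.3305, 0.8198×(-0.2866)=-0.2350, 0.0721×(-3.7944)=-0.2735.
Sum = -0.9002, so H' = 0.90.

0.90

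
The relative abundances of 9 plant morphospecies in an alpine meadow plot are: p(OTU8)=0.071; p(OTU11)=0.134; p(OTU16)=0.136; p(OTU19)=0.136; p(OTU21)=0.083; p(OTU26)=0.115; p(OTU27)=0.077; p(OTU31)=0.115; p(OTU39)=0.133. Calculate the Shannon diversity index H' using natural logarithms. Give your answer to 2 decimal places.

Each pᵢ ln pᵢ term (working shown to 4 dp, full precision carried): 0.071×(-2.6451)=-0.1878, 0.134×(-2.0099)=-0.2693, 0.136×(-1.9951)=-0.2713, 0.136×(-1.9951)=-0.2713, 0.083×(-2.4889)=-0.2066, 0.115×(-2.1628)=-0.2487, 0.077×(-2.5639)=-0.1974, 0.115×(-2.1628)=-0.2487, 0.133×(-2.0174)=-0.2683.
Sum = -2.1696, so H' = 2.17.

2.17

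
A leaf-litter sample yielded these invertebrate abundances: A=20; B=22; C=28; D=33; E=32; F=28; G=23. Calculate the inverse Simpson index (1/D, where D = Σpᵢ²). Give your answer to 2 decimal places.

6.79

Total N = 20+22+28+33+32+28+23 = 186, so the proportions are 0.107527, 0.11828, 0.150538, 0.177419, 0.172043, 0.150538, 0.123656 (working shown to 6 dp, full precision carried).
D = 0.107527² + 0.11828² + 0.150538² + 0.177419² + 0.172043² + 0.150538² + 0.123656² = 0.011562 + 0.013990 + 0.022662 + 0.031478 + 0.029599 + 0.022662 + 0.015291 = 0.147242.
So 1/D = 6.7915, i.e. 6.79 to 2 decimal places.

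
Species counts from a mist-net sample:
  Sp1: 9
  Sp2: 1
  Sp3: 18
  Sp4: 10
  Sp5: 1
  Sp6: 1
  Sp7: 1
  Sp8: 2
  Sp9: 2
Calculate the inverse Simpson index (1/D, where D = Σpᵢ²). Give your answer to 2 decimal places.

Total N = 9+1+18+10+1+1+1+2+2 = 45, so the proportions are 0.2, 0.022222, 0.4, 0.222222, 0.022222, 0.022222, 0.022222, 0.044444, 0.044444 (working shown to 6 dp, full precision carried).
D = 0.2² + 0.022222² + 0.4² + 0.222222² + 0.022222² + 0.022222² + 0.022222² + 0.044444² + 0.044444² = 0.040000 + 0.000494 + 0.160000 + 0.049383 + 0.000494 + 0.000494 + 0.000494 + 0.001975 + 0.001975 = 0.255309.
So 1/D = 3.9168, i.e. 3.92 to 2 decimal places.

3.92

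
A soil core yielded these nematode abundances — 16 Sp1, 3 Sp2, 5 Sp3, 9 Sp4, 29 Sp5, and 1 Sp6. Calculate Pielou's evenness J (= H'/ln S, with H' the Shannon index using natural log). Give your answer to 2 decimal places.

Total N = 16+3+5+9+29+1 = 63, so the proportions are 0.254, 0.0476, 0.0794, 0.1429, 0.4603, 0.0159 (working shown to 4 dp, full precision carried).
H' = −Σ pᵢ ln pᵢ = −((-0.3481) + (-0.1450) + (-0.2011) + (-0.2780) + (-0.3571) + (-0.0658)) = 1.3950.
With S = 6 species, ln S = 1.7918, so J = 1.3950/1.7918 = 0.7786, i.e. 0.78 to 2 decimal places.

0.78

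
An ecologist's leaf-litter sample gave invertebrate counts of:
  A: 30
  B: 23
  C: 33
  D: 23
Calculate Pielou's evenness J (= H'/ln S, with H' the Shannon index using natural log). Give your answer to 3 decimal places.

0.991

Total N = 30+23+33+23 = 109, so the proportions are 0.27523, 0.21101, 0.30275, 0.21101 (working shown to 5 dp, full precision carried).
H' = −Σ pᵢ ln pᵢ = −((-0.35509) + (-0.32830) + (-0.36174) + (-0.32830)) = 1.37343.
With S = 4 species, ln S = 1.38629, so J = 1.37343/1.38629 = 0.99072, i.e. 0.991 to 3 decimal places.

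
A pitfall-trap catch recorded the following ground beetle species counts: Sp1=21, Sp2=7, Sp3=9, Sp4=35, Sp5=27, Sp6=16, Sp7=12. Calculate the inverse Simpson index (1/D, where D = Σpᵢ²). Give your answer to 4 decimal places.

Total N = 21+7+9+35+27+16+12 = 127, so the proportions are 0.16535433, 0.05511811, 0.07086614, 0.27559055, 0.21259843, 0.12598425, 0.09448819 (working shown to 8 dp, full precision carried).
D = 0.16535433² + 0.05511811² + 0.07086614² + 0.27559055² + 0.21259843² + 0.12598425² + 0.09448819² = 0.02734205 + 0.00303801 + 0.00502201 + 0.07595015 + 0.04519809 + 0.01587203 + 0.00892802 = 0.18135036.
So 1/D = 5.514188, i.e. 5.5142 to 4 decimal places.

5.5142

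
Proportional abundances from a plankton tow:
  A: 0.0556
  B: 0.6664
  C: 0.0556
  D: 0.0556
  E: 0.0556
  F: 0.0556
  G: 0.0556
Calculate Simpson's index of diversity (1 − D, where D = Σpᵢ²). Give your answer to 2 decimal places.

D = 0.0556² + 0.6664² + 0.0556² + 0.0556² + 0.0556² + 0.0556² + 0.0556² = 0.0031 + 0.4441 + 0.0031 + 0.0031 + 0.0031 + 0.0031 + 0.0031 = 0.4626 (working shown to 4 dp, full precision carried).
So 1 − D = 0.5374, i.e. 0.54 to 2 decimal places.

0.54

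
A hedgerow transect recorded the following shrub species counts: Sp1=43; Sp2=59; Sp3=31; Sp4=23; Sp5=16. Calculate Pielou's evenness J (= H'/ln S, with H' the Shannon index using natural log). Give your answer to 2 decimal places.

Total N = 43+59+31+23+16 = 172, so the proportions are 0.25, 0.343, 0.1802, 0.1337, 0.093 (working shown to 4 dp, full precision carried).
H' = −Σ pᵢ ln pᵢ = −((-0.3466) + (-0.3670) + (-0.3088) + (-0.2690) + (-0.2209)) = 1.5124.
With S = 5 species, ln S = 1.6094, so J = 1.5124/1.6094 = 0.9397, i.e. 0.94 to 2 decimal places.

0.94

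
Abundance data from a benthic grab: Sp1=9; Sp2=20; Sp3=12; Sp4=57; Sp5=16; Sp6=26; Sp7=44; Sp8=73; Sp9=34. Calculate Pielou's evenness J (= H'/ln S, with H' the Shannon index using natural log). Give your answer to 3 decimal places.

0.911

Total N = 9+20+12+57+16+26+44+73+34 = 291, so the proportions are 0.03093, 0.06873, 0.04124, 0.19588, 0.05498, 0.08935, 0.1512, 0.25086, 0.11684 (working shown to 5 dp, full precision carried).
H' = −Σ pᵢ ln pᵢ = −((-0.10751) + (-0.18403) + (-0.13148) + (-0.31933) + (-0.15949) + (-0.21579) + (-0.28564) + (-0.34690) + (-0.25085)) = 2.00103.
With S = 9 species, ln S = 2.19722, so J = 2.00103/2.19722 = 0.91071, i.e. 0.911 to 3 decimal places.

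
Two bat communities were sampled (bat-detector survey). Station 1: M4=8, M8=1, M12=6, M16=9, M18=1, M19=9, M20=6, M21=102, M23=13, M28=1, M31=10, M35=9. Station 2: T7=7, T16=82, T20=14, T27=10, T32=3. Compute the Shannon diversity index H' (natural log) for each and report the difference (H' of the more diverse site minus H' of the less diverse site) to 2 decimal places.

Station 1: N=175, proportions 0.04571, 0.00571, 0.03429, 0.05143, 0.00571, 0.05143, 0.03429, 0.58286, 0.07429, 0.00571, 0.05714, 0.05143, giving H' = 1.59005 (working shown to 5 dp, full precision carried).
Station 2: N=116, proportions 0.06034, 0.7069, 0.12069, 0.08621, 0.02586, giving H' = 0.97565.
Difference = |1.59005 − 0.97565| = 0.61440, i.e. 0.61 to 2 decimal places.

0.61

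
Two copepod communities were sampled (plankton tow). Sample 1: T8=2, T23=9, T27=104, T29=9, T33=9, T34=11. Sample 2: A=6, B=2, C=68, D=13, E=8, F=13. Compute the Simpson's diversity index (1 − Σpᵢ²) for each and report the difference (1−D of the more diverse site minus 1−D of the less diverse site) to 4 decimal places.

Sample 1: N=144, proportions 0.013889, 0.0625, 0.722222, 0.0625, 0.0625, 0.076389, giving 1−D = 0.460648 (working shown to 6 dp, full precision carried).
Sample 2: N=110, proportions 0.054545, 0.018182, 0.618182, 0.118182, 0.072727, 0.118182, giving 1−D = 0.581322.
Difference = |0.460648 − 0.581322| = 0.120674, i.e. 0.1207 to 4 decimal places.

0.1207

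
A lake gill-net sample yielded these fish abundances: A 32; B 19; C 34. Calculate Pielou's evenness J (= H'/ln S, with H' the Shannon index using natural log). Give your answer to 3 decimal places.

0.973

Total N = 32+19+34 = 85, so the proportions are 0.37647, 0.22353, 0.4 (working shown to 5 dp, full precision carried).
H' = −Σ pᵢ ln pᵢ = −((-0.36778) + (-0.33489) + (-0.36652)) = 1.06919.
With S = 3 species, ln S = 1.09861, so J = 1.06919/1.09861 = 0.97322, i.e. 0.973 to 3 decimal places.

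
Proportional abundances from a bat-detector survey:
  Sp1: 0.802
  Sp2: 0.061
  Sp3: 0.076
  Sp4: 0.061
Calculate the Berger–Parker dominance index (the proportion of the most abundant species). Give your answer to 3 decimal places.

0.802

The largest proportion is 0.802, i.e. d = 0.802 to 3 decimal places.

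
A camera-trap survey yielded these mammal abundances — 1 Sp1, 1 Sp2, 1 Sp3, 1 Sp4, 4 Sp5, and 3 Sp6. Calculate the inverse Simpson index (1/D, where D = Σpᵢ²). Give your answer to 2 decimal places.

Total N = 1+1+1+1+4+3 = 11, so the proportions are 0.090909, 0.090909, 0.090909, 0.090909, 0.363636, 0.272727 (working shown to 6 dp, full precision carried).
D = 0.090909² + 0.090909² + 0.090909² + 0.090909² + 0.363636² + 0.272727² = 0.008264 + 0.008264 + 0.008264 + 0.008264 + 0.132231 + 0.074380 = 0.239669.
So 1/D = 4.1724, i.e. 4.17 to 2 decimal places.

4.17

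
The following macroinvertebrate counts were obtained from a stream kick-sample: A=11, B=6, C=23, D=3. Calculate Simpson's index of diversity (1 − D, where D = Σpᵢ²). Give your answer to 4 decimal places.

0.6241

Total N = 11+6+23+3 = 43, so the proportions are 0.255814, 0.139535, 0.534884, 0.069767 (working shown to 6 dp, full precision carried).
D = 0.255814² + 0.139535² + 0.534884² + 0.069767² = 0.065441 + 0.019470 + 0.286101 + 0.004867 = 0.375879.
So 1 − D = 0.624121, i.e. 0.6241 to 4 decimal places.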